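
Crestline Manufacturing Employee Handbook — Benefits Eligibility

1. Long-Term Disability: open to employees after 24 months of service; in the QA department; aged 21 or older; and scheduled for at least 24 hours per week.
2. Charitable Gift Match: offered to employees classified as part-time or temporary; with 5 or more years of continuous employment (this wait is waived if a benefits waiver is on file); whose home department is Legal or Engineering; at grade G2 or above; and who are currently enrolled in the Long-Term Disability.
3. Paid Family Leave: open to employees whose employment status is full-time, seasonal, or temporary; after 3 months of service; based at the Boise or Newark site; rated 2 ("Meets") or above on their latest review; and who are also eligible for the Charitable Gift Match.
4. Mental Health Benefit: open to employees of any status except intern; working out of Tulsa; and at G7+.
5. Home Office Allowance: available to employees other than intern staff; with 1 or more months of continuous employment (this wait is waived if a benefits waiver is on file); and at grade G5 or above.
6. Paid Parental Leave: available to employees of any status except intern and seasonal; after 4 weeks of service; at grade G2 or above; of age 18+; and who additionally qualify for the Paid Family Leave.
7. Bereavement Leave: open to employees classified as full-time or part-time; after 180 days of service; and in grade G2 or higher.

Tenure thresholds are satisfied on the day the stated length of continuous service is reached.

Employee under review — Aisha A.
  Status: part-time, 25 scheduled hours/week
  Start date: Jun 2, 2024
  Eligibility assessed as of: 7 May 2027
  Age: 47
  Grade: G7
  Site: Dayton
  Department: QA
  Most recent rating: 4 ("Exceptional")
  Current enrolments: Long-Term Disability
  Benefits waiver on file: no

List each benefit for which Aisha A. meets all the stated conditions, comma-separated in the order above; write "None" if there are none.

Long-Term Disability, Home Office Allowance, Bereavement Leave

Service from Jun 2, 2024 to 7 May 2027: 1069 days.
Long-Term Disability — service 1069 days ≥ 24 months (≈720 days) ✓; dept QA ✓; age 47 ≥ 21 ✓; 25 hrs/wk ≥ 24 ✓ → eligible.
Charitable Gift Match — status part-time ✓; no waiver, service 1069 days < 5 years (≈1825 days) ✗ → not eligible.
Paid Family Leave — status part-time ✗ (requires full-time, seasonal, or temporary) → not eligible.
Mental Health Benefit — status part-time ✓ (not excluded); site Dayton ✗ (not Tulsa) → not eligible.
Home Office Allowance — status part-time ✓ (not excluded); no waiver, service 1069 days ≥ 1 month (≈30 days) ✓; grade G7 ≥ G5 ✓ → eligible.
Paid Parental Leave — status part-time ✓ (not excluded); service 1069 days ≥ 4 weeks (≈28 days) ✓; grade G7 ≥ G2 ✓; age 47 ≥ 18 ✓; not eligible for Paid Family Leave ✗ → not eligible.
Bereavement Leave — status part-time ✓; service 1069 days ≥ 180 days ✓; grade G7 ≥ G2 ✓ → eligible.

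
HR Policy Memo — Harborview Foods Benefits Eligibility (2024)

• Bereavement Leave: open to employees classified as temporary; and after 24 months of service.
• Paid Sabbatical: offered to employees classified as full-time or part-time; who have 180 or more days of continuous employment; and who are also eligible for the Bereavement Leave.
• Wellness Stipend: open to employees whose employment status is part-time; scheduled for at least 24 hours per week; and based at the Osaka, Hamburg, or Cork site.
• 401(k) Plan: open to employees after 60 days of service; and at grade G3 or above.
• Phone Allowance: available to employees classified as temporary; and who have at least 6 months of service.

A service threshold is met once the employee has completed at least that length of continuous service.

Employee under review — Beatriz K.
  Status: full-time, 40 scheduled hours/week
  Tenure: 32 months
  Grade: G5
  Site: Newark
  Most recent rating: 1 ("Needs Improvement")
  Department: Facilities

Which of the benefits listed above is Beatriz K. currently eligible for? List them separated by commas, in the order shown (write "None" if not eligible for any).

Bereavement Leave — status full-time ✗ (requires temporary) → not eligible.
Paid Sabbatical — status full-time ✓; service 32 months ≥ 180 days ✓; not eligible for Bereavement Leave ✗ → not eligible.
Wellness Stipend — status full-time ✗ (requires part-time) → not eligible.
401(k) Plan — service 32 months ≥ 60 days ✓; grade G5 ≥ G3 ✓ → eligible.
Phone Allowance — status full-time ✗ (requires temporary) → not eligible.

401(k) Plan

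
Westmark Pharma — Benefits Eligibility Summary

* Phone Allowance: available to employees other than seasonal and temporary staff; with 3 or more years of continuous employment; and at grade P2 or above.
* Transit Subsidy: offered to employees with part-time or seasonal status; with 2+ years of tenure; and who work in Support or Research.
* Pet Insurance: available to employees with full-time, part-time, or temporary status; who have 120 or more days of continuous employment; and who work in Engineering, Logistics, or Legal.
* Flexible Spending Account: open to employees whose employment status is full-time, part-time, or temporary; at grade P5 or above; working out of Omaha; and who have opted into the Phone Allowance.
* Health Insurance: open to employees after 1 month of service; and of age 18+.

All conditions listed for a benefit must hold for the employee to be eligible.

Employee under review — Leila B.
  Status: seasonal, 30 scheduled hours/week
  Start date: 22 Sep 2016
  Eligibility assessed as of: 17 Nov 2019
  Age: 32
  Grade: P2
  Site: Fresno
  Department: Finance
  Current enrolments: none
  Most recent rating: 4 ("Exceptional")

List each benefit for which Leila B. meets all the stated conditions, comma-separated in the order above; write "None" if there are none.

Health Insurance

Service from 22 Sep 2016 to 17 Nov 2019: 1151 days.
Phone Allowance — status seasonal ✗ (excluded) → not eligible.
Transit Subsidy — status seasonal ✓; service 1151 days ≥ 2 years (≈730 days) ✓; dept Finance ✗ → not eligible.
Pet Insurance — status seasonal ✗ (requires full-time, part-time, or temporary) → not eligible.
Flexible Spending Account — status seasonal ✗ (requires full-time, part-time, or temporary) → not eligible.
Health Insurance — service 1151 days ≥ 1 month (≈30 days) ✓; age 32 ≥ 18 ✓ → eligible.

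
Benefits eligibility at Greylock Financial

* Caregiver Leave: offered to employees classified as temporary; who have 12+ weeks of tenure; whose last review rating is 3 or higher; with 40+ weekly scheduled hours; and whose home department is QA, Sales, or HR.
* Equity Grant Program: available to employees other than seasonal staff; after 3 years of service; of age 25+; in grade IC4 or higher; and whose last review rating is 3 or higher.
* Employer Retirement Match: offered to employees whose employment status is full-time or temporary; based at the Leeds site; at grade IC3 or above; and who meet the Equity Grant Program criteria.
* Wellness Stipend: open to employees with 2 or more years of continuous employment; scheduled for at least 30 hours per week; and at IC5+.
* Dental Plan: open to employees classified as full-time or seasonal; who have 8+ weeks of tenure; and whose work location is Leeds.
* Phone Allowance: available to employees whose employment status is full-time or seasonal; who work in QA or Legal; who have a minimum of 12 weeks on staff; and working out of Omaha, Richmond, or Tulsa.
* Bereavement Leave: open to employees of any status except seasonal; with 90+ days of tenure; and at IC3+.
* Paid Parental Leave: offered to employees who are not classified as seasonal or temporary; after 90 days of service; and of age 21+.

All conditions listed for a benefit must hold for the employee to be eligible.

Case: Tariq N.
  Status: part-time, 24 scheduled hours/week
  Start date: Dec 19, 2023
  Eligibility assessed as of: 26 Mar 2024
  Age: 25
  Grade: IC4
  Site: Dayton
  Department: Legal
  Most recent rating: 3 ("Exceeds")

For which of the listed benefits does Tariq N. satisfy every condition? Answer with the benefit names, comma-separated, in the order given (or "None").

Service from Dec 19, 2023 to 26 Mar 2024: 98 days.
Caregiver Leave — status part-time ✗ (requires temporary) → not eligible.
Equity Grant Program — status part-time ✓ (not excluded); service 98 days < 3 years (≈1095 days) ✗ → not eligible.
Employer Retirement Match — status part-time ✗ (requires full-time or temporary) → not eligible.
Wellness Stipend — service 98 days < 2 years (≈730 days) ✗ → not eligible.
Dental Plan — status part-time ✗ (requires full-time or seasonal) → not eligible.
Phone Allowance — status part-time ✗ (requires full-time or seasonal) → not eligible.
Bereavement Leave — status part-time ✓ (not excluded); service 98 days ≥ 90 days ✓; grade IC4 ≥ IC3 ✓ → eligible.
Paid Parental Leave — status part-time ✓ (not excluded); service 98 days ≥ 90 days ✓; age 25 ≥ 21 ✓ → eligible.

Bereavement Leave, Paid Parental Leave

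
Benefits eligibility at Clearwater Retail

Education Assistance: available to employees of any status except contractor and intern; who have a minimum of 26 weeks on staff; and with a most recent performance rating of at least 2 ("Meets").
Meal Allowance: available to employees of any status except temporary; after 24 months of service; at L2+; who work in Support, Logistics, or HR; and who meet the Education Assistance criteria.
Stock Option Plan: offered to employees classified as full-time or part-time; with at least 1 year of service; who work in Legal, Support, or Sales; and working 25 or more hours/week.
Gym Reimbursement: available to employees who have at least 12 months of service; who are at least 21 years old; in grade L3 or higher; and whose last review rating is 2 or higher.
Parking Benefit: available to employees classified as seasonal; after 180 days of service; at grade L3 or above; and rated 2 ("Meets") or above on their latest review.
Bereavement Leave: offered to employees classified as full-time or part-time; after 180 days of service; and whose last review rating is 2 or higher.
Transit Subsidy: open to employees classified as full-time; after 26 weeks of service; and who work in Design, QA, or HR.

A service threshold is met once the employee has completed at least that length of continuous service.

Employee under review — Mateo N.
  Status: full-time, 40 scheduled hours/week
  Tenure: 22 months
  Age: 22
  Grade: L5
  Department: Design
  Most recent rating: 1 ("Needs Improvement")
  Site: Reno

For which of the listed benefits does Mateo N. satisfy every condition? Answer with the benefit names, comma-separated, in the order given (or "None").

Transit Subsidy

Education Assistance — status full-time ✓ (not excluded); service 22 months ≥ 26 weeks (≈182 days) ✓; rating 1 < 2 ✗ → not eligible.
Meal Allowance — status full-time ✓ (not excluded); service 22 months < 24 months ✗ → not eligible.
Stock Option Plan — status full-time ✓; service 22 months ≥ 1 year (≈365 days) ✓; dept Design ✗ → not eligible.
Gym Reimbursement — service 22 months ≥ 12 months ✓; age 22 ≥ 21 ✓; grade L5 ≥ L3 ✓; rating 1 < 2 ✗ → not eligible.
Parking Benefit — status full-time ✗ (requires seasonal) → not eligible.
Bereavement Leave — status full-time ✓; service 22 months ≥ 180 days ✓; rating 1 < 2 ✗ → not eligible.
Transit Subsidy — status full-time ✓; service 22 months ≥ 26 weeks (≈182 days) ✓; dept Design ✓ → eligible.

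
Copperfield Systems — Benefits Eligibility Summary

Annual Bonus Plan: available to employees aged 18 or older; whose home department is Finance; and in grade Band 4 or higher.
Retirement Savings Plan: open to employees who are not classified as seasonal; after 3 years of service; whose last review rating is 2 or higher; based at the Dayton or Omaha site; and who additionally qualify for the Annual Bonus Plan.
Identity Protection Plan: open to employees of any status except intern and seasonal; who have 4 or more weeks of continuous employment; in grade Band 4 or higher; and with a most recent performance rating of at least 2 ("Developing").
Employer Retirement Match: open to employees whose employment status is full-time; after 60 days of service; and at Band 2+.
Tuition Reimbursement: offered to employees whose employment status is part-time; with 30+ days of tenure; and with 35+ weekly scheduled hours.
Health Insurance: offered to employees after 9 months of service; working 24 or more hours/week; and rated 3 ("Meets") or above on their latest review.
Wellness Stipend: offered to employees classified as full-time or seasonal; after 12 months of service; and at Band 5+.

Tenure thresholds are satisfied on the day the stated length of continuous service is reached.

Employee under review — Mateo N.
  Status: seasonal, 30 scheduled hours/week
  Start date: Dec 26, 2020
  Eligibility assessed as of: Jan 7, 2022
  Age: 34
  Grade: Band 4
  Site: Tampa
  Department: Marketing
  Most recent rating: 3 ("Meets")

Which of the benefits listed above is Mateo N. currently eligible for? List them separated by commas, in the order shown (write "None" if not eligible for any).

Health Insurance

Service from Dec 26, 2020 to Jan 7, 2022: 377 days.
Annual Bonus Plan — age 34 ≥ 18 ✓; dept Marketing ✗ → not eligible.
Retirement Savings Plan — status seasonal ✗ (excluded) → not eligible.
Identity Protection Plan — status seasonal ✗ (excluded) → not eligible.
Employer Retirement Match — status seasonal ✗ (requires full-time) → not eligible.
Tuition Reimbursement — status seasonal ✗ (requires part-time) → not eligible.
Health Insurance — service 377 days ≥ 9 months (≈270 days) ✓; 30 hrs/wk ≥ 24 ✓; rating 3 ≥ 3 ✓ → eligible.
Wellness Stipend — status seasonal ✓; service 377 days ≥ 12 months (≈360 days) ✓; grade Band 4 < Band 5 ✗ → not eligible.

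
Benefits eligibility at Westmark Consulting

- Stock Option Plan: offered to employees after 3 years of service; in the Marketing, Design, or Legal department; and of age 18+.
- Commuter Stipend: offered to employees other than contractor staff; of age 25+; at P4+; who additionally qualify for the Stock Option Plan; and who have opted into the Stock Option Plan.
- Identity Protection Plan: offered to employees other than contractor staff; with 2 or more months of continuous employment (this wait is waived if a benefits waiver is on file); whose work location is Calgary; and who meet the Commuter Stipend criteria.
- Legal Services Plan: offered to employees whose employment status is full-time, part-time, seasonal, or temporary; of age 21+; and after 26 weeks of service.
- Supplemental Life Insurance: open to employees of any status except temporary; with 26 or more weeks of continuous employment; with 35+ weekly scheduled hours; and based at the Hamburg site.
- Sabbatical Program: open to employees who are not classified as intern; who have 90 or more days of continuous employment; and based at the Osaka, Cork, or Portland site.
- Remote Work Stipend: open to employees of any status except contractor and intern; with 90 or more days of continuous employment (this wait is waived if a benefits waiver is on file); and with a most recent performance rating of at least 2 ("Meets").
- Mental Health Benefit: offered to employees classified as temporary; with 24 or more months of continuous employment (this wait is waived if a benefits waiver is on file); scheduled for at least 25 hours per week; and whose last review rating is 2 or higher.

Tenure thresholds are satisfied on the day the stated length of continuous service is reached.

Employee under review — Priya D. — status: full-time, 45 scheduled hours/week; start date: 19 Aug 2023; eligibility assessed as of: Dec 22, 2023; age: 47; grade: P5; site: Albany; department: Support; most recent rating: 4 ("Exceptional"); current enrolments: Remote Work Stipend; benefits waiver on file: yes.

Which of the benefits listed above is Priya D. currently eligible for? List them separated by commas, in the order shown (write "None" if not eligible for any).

Remote Work Stipend

Service from 19 Aug 2023 to Dec 22, 2023: 125 days.
Stock Option Plan — service 125 days < 3 years (≈1095 days) ✗ → not eligible.
Commuter Stipend — status full-time ✓ (not excluded); age 47 ≥ 25 ✓; grade P5 ≥ P4 ✓; not eligible for Stock Option Plan ✗ → not eligible.
Identity Protection Plan — status full-time ✓ (not excluded); benefits waiver on file ✓; site Albany ✗ (not Calgary) → not eligible.
Legal Services Plan — status full-time ✓; age 47 ≥ 21 ✓; service 125 days < 26 weeks (≈182 days) ✗ → not eligible.
Supplemental Life Insurance — status full-time ✓ (not excluded); service 125 days < 26 weeks (≈182 days) ✗ → not eligible.
Sabbatical Program — status full-time ✓ (not excluded); service 125 days ≥ 90 days ✓; site Albany ✗ (not Osaka, Cork, or Portland) → not eligible.
Remote Work Stipend — status full-time ✓ (not excluded); benefits waiver on file ✓; rating 4 ≥ 2 ✓ → eligible.
Mental Health Benefit — status full-time ✗ (requires temporary) → not eligible.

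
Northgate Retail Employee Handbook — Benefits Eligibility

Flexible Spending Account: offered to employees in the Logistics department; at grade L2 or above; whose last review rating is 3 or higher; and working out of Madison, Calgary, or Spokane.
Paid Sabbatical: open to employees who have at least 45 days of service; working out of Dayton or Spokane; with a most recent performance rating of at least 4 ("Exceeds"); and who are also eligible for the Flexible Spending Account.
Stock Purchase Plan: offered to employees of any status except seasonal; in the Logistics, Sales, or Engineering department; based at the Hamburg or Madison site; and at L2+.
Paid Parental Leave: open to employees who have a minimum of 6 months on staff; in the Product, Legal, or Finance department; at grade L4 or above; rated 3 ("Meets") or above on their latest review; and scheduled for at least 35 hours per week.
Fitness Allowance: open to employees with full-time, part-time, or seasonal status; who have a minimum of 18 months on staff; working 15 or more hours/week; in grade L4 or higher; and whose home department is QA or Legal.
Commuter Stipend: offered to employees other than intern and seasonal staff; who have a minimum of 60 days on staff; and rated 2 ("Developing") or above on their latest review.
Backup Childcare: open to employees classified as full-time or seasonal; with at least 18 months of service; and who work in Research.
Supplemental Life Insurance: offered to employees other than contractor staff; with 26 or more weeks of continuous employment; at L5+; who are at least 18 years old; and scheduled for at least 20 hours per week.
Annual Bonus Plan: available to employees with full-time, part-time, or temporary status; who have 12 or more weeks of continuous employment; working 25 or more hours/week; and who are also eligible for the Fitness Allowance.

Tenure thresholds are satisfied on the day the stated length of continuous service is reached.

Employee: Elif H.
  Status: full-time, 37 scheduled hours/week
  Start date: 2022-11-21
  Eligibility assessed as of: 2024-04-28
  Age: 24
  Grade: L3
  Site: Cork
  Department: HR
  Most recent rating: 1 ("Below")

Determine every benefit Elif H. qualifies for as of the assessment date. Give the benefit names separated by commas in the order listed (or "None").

None

Service from 2022-11-21 to 2024-04-28: 524 days.
Flexible Spending Account — dept HR ✗ → not eligible.
Paid Sabbatical — service 524 days ≥ 45 days ✓; site Cork ✗ (not Dayton or Spokane) → not eligible.
Stock Purchase Plan — status full-time ✓ (not excluded); dept HR ✗ → not eligible.
Paid Parental Leave — service 524 days ≥ 6 months (≈180 days) ✓; dept HR ✗ → not eligible.
Fitness Allowance — status full-time ✓; service 524 days < 18 months (≈540 days) ✗ → not eligible.
Commuter Stipend — status full-time ✓ (not excluded); service 524 days ≥ 60 days ✓; rating 1 < 2 ✗ → not eligible.
Backup Childcare — status full-time ✓; service 524 days < 18 months (≈540 days) ✗ → not eligible.
Supplemental Life Insurance — status full-time ✓ (not excluded); service 524 days ≥ 26 weeks (≈182 days) ✓; grade L3 < L5 ✗ → not eligible.
Annual Bonus Plan — status full-time ✓; service 524 days ≥ 12 weeks (≈84 days) ✓; 37 hrs/wk ≥ 25 ✓; not eligible for Fitness Allowance ✗ → not eligible.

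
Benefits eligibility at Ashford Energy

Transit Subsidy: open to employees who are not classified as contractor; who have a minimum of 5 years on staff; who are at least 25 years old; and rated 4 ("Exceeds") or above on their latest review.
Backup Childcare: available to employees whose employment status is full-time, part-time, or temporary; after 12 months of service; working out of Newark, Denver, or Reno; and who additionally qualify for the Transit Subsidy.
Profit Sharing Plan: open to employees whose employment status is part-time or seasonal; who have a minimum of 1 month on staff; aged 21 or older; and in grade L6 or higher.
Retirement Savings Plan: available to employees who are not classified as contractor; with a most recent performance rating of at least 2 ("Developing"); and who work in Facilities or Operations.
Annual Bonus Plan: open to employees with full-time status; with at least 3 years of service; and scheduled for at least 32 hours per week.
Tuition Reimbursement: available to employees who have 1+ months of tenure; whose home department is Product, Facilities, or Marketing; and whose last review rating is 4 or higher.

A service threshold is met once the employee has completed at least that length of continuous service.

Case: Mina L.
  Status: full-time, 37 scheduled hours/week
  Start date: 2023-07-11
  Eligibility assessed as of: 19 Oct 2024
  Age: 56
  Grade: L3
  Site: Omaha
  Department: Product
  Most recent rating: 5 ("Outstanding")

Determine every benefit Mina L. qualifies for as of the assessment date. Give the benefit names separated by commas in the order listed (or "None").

Tuition Reimbursement

Service from 2023-07-11 to 19 Oct 2024: 466 days.
Transit Subsidy — status full-time ✓ (not excluded); service 466 days < 5 years (≈1825 days) ✗ → not eligible.
Backup Childcare — status full-time ✓; service 466 days ≥ 12 months (≈360 days) ✓; site Omaha ✗ (not Newark, Denver, or Reno) → not eligible.
Profit Sharing Plan — status full-time ✗ (requires part-time or seasonal) → not eligible.
Retirement Savings Plan — status full-time ✓ (not excluded); rating 5 ≥ 2 ✓; dept Product ✗ → not eligible.
Annual Bonus Plan — status full-time ✓; service 466 days < 3 years (≈1095 days) ✗ → not eligible.
Tuition Reimbursement — service 466 days ≥ 1 month (≈30 days) ✓; dept Product ✓; rating 5 ≥ 4 ✓ → eligible.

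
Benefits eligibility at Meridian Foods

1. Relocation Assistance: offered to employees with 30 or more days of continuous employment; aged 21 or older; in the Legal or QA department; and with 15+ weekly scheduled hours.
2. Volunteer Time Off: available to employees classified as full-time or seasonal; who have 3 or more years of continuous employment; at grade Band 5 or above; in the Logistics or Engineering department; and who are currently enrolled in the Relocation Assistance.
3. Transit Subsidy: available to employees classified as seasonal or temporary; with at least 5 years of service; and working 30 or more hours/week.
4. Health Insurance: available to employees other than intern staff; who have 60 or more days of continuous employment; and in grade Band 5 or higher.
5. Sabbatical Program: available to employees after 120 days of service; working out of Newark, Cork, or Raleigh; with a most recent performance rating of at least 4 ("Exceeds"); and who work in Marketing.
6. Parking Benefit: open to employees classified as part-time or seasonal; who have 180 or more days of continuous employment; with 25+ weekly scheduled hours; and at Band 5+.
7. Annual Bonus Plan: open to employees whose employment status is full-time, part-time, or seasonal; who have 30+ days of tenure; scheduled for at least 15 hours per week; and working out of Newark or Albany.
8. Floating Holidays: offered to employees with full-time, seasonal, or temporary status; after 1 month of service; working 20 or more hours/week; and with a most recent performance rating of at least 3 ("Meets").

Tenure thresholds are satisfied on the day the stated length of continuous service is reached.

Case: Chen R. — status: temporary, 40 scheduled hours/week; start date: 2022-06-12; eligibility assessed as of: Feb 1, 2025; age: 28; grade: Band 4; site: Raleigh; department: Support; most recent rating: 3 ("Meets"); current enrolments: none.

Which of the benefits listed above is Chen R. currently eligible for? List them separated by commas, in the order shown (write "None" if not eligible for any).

Floating Holidays

Service from 2022-06-12 to Feb 1, 2025: 965 days.
Relocation Assistance — service 965 days ≥ 30 days ✓; age 28 ≥ 21 ✓; dept Support ✗ → not eligible.
Volunteer Time Off — status temporary ✗ (requires full-time or seasonal) → not eligible.
Transit Subsidy — status temporary ✓; service 965 days < 5 years (≈1825 days) ✗ → not eligible.
Health Insurance — status temporary ✓ (not excluded); service 965 days ≥ 60 days ✓; grade Band 4 < Band 5 ✗ → not eligible.
Sabbatical Program — service 965 days ≥ 120 days ✓; site Raleigh ✓; rating 3 < 4 ✗ → not eligible.
Parking Benefit — status temporary ✗ (requires part-time or seasonal) → not eligible.
Annual Bonus Plan — status temporary ✗ (requires full-time, part-time, or seasonal) → not eligible.
Floating Holidays — status temporary ✓; service 965 days ≥ 1 month (≈30 days) ✓; 40 hrs/wk ≥ 20 ✓; rating 3 ≥ 3 ✓ → eligible.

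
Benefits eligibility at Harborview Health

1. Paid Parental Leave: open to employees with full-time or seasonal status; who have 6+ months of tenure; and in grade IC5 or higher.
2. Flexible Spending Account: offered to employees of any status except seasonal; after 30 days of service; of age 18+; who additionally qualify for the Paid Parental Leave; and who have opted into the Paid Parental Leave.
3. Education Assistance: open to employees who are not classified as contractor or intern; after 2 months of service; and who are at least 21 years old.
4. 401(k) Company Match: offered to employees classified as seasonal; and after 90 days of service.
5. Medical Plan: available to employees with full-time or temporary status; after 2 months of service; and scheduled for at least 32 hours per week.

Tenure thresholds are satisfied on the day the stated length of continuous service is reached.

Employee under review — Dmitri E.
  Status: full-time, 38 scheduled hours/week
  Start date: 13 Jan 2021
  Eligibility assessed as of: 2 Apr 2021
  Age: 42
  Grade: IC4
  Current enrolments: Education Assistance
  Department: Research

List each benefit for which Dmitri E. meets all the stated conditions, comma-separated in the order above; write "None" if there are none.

Education Assistance, Medical Plan

Service from 13 Jan 2021 to 2 Apr 2021: 79 days.
Paid Parental Leave — status full-time ✓; service 79 days < 6 months (≈180 days) ✗ → not eligible.
Flexible Spending Account — status full-time ✓ (not excluded); service 79 days ≥ 30 days ✓; age 42 ≥ 18 ✓; not eligible for Paid Parental Leave ✗ → not eligible.
Education Assistance — status full-time ✓ (not excluded); service 79 days ≥ 2 months (≈60 days) ✓; age 42 ≥ 21 ✓ → eligible.
401(k) Company Match — status full-time ✗ (requires seasonal) → not eligible.
Medical Plan — status full-time ✓; service 79 days ≥ 2 months (≈60 days) ✓; 38 hrs/wk ≥ 32 ✓ → eligible.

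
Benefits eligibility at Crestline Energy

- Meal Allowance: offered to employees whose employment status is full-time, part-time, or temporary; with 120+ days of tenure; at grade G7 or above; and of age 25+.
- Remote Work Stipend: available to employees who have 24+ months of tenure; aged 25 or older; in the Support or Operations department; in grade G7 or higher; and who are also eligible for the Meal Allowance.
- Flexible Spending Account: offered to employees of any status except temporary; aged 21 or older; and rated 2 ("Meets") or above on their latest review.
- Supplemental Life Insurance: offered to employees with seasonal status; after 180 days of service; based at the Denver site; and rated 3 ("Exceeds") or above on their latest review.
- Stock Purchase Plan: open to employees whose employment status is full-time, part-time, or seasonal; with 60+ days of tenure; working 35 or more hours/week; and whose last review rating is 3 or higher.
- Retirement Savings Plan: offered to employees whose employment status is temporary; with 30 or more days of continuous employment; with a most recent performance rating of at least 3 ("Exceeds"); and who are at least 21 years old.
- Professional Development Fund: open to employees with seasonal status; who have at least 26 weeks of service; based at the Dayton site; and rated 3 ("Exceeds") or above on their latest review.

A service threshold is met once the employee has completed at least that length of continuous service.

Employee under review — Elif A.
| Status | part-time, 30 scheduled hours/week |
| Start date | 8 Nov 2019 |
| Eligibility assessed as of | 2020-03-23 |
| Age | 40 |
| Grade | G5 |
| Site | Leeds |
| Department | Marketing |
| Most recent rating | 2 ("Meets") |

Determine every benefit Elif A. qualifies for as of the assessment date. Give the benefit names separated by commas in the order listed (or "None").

Flexible Spending Account

Service from 8 Nov 2019 to 2020-03-23: 136 days.
Meal Allowance — status part-time ✓; service 136 days ≥ 120 days ✓; grade G5 < G7 ✗ → not eligible.
Remote Work Stipend — service 136 days < 24 months (≈720 days) ✗ → not eligible.
Flexible Spending Account — status part-time ✓ (not excluded); age 40 ≥ 21 ✓; rating 2 ≥ 2 ✓ → eligible.
Supplemental Life Insurance — status part-time ✗ (requires seasonal) → not eligible.
Stock Purchase Plan — status part-time ✓; service 136 days ≥ 60 days ✓; 30 hrs/wk < 35 ✗ → not eligible.
Retirement Savings Plan — status part-time ✗ (requires temporary) → not eligible.
Professional Development Fund — status part-time ✗ (requires seasonal) → not eligible.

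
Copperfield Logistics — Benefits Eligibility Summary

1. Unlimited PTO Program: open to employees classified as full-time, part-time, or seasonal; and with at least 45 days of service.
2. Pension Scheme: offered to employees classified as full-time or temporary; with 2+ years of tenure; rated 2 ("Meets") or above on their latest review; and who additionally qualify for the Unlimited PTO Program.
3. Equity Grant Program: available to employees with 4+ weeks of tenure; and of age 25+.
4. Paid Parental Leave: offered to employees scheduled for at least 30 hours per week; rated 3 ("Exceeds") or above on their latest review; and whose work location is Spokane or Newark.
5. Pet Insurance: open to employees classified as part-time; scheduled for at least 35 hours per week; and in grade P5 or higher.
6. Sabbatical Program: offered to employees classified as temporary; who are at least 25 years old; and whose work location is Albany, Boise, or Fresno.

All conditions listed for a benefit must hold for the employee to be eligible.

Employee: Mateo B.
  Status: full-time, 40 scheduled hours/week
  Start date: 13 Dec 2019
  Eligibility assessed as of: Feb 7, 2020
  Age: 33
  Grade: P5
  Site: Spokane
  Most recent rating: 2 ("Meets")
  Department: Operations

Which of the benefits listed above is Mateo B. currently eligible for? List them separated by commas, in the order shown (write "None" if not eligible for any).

Unlimited PTO Program, Equity Grant Program

Service from 13 Dec 2019 to Feb 7, 2020: 56 days.
Unlimited PTO Program — status full-time ✓; service 56 days ≥ 45 days ✓ → eligible.
Pension Scheme — status full-time ✓; service 56 days < 2 years (≈730 days) ✗ → not eligible.
Equity Grant Program — service 56 days ≥ 4 weeks (≈28 days) ✓; age 33 ≥ 25 ✓ → eligible.
Paid Parental Leave — 40 hrs/wk ≥ 30 ✓; rating 2 < 3 ✗ → not eligible.
Pet Insurance — status full-time ✗ (requires part-time) → not eligible.
Sabbatical Program — status full-time ✗ (requires temporary) → not eligible.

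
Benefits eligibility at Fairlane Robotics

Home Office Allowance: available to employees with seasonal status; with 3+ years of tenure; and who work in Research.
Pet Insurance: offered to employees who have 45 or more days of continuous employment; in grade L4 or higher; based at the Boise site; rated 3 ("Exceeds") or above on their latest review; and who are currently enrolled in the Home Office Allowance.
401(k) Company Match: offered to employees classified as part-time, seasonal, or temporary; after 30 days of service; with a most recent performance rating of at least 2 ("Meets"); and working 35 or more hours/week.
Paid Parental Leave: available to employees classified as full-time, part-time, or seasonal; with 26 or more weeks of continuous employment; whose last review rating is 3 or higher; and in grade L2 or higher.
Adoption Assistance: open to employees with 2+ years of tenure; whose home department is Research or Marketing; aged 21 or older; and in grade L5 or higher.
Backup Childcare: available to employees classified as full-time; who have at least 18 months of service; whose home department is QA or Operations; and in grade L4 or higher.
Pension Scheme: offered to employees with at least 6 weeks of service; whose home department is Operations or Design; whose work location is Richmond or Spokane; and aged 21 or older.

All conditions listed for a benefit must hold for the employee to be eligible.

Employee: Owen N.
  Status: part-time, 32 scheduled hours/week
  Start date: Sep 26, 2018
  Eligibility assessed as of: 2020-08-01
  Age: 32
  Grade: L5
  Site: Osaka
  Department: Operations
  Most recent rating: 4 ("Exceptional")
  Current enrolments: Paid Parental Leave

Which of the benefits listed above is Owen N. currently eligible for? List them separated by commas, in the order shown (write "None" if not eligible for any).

Service from Sep 26, 2018 to 2020-08-01: 675 days.
Home Office Allowance — status part-time ✗ (requires seasonal) → not eligible.
Pet Insurance — service 675 days ≥ 45 days ✓; grade L5 ≥ L4 ✓; site Osaka ✗ (not Boise) → not eligible.
401(k) Company Match — status part-time ✓; service 675 days ≥ 30 days ✓; rating 4 ≥ 2 ✓; 32 hrs/wk < 35 ✗ → not eligible.
Paid Parental Leave — status part-time ✓; service 675 days ≥ 26 weeks (≈182 days) ✓; rating 4 ≥ 3 ✓; grade L5 ≥ L2 ✓ → eligible.
Adoption Assistance — service 675 days < 2 years (≈730 days) ✗ → not eligible.
Backup Childcare — status part-time ✗ (requires full-time) → not eligible.
Pension Scheme — service 675 days ≥ 6 weeks (≈42 days) ✓; dept Operations ✓; site Osaka ✗ (not Richmond or Spokane) → not eligible.

Paid Parental Leave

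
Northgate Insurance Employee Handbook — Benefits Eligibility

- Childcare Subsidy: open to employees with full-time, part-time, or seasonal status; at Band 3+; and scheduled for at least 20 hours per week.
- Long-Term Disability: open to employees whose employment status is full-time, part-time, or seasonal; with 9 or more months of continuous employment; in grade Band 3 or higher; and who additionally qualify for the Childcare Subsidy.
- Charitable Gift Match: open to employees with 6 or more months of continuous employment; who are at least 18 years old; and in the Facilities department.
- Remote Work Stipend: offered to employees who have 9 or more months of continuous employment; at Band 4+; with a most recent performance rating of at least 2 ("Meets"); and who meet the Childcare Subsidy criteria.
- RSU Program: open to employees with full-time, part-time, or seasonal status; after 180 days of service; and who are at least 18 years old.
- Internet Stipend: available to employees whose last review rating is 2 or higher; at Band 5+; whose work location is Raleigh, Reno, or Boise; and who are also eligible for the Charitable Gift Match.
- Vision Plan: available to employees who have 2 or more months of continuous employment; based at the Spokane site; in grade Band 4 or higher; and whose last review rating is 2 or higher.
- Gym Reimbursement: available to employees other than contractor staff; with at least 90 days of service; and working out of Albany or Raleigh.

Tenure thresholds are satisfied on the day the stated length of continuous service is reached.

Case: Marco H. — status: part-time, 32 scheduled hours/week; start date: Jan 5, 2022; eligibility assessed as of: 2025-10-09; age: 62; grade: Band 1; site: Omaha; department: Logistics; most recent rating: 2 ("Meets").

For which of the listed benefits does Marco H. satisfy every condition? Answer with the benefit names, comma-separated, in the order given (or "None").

Service from Jan 5, 2022 to 2025-10-09: 1373 days.
Childcare Subsidy — status part-time ✓; grade Band 1 < Band 3 ✗ → not eligible.
Long-Term Disability — status part-time ✓; service 1373 days ≥ 9 months (≈270 days) ✓; grade Band 1 < Band 3 ✗ → not eligible.
Charitable Gift Match — service 1373 days ≥ 6 months (≈180 days) ✓; age 62 ≥ 18 ✓; dept Logistics ✗ → not eligible.
Remote Work Stipend — service 1373 days ≥ 9 months (≈270 days) ✓; grade Band 1 < Band 4 ✗ → not eligible.
RSU Program — status part-time ✓; service 1373 days ≥ 180 days ✓; age 62 ≥ 18 ✓ → eligible.
Internet Stipend — rating 2 ≥ 2 ✓; grade Band 1 < Band 5 ✗ → not eligible.
Vision Plan — service 1373 days ≥ 2 months (≈60 days) ✓; site Omaha ✗ (not Spokane) → not eligible.
Gym Reimbursement — status part-time ✓ (not excluded); service 1373 days ≥ 90 days ✓; site Omaha ✗ (not Albany or Raleigh) → not eligible.

RSU Program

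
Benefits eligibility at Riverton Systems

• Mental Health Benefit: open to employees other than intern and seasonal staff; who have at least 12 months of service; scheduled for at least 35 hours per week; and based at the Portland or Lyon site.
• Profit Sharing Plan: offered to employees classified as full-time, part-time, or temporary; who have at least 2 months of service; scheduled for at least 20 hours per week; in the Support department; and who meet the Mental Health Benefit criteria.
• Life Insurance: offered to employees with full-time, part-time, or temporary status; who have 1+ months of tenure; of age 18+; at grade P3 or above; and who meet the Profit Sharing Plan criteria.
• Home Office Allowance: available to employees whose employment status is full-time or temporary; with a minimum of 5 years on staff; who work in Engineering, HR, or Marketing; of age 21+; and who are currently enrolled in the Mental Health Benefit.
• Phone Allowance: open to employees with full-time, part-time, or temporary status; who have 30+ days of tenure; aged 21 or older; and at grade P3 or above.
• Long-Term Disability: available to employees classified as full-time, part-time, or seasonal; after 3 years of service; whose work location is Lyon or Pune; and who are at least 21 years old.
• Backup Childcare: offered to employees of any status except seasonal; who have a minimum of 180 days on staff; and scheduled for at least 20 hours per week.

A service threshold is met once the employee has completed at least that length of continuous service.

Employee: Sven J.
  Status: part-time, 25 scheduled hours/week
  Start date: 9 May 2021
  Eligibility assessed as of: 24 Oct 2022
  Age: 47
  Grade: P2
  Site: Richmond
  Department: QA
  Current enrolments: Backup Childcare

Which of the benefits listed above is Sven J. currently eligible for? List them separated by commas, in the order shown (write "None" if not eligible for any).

Backup Childcare

Service from 9 May 2021 to 24 Oct 2022: 533 days.
Mental Health Benefit — status part-time ✓ (not excluded); service 533 days ≥ 12 months (≈360 days) ✓; 25 hrs/wk < 35 ✗ → not eligible.
Profit Sharing Plan — status part-time ✓; service 533 days ≥ 2 months (≈60 days) ✓; 25 hrs/wk ≥ 20 ✓; dept QA ✗ → not eligible.
Life Insurance — status part-time ✓; service 533 days ≥ 1 month (≈30 days) ✓; age 47 ≥ 18 ✓; grade P2 < P3 ✗ → not eligible.
Home Office Allowance — status part-time ✗ (requires full-time or temporary) → not eligible.
Phone Allowance — status part-time ✓; service 533 days ≥ 30 days ✓; age 47 ≥ 21 ✓; grade P2 < P3 ✗ → not eligible.
Long-Term Disability — status part-time ✓; service 533 days < 3 years (≈1095 days) ✗ → not eligible.
Backup Childcare — status part-time ✓ (not excluded); service 533 days ≥ 180 days ✓; 25 hrs/wk ≥ 20 ✓ → eligible.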